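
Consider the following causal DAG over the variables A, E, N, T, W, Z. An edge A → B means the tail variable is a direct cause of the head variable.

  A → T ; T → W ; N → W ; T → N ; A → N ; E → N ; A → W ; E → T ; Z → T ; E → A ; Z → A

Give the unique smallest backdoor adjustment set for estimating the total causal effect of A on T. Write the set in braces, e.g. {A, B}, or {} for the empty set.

Variables eligible for adjustment (non-descendants of A, excluding A and T): {E, Z}.
Backdoor paths from A to T:
  P1: A <- Z -> T
  P2: A <- E -> T
  P3: A <- E -> N <- T
  P4: A <- E -> N -> W <- T
The empty set is not sufficient: P1 (A <- Z -> T) has no collider blocking it and no conditioned non-collider, so it is open.
Try {E, Z}:
  P1: blocked at fork node Z ∈ conditioning set.
  P2: blocked at fork node E ∈ conditioning set.
  P3: blocked at fork node E ∈ conditioning set.
  P4: blocked at fork node E ∈ conditioning set.
{E, Z} contains no descendant of A and blocks every backdoor path.
Every element of {E, Z} is needed (dropping E leaves P2 open; dropping Z leaves P1 open), so no proper subset is valid.
Among all size-2 subsets of the eligible variables, only {E, Z} blocks every backdoor path, so it is the unique smallest valid adjustment set.

{E, Z}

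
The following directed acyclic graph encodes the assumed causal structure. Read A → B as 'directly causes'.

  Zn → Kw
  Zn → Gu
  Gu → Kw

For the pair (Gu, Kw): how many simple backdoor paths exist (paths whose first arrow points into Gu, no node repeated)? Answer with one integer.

A backdoor path from Gu to Kw is any simple undirected path whose first edge points into Gu (i.e. leaves Gu via a parent).
Parents of Gu: {Zn}.
Enumerating:
  P1: Gu <- Zn -> Kw
That exhausts the simple backdoor paths. Count: 1.

1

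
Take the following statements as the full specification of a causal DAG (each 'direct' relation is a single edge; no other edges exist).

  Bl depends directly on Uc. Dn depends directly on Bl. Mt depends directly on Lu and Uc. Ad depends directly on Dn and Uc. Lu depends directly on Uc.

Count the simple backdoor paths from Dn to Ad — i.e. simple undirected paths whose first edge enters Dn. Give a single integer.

A backdoor path from Dn to Ad is any simple undirected path whose first edge points into Dn (i.e. leaves Dn via a parent).
Parents of Dn: {Bl}.
Enumerating:
  P1: Dn <- Bl <- Uc -> Ad
That exhausts the simple backdoor paths. Count: 1.

1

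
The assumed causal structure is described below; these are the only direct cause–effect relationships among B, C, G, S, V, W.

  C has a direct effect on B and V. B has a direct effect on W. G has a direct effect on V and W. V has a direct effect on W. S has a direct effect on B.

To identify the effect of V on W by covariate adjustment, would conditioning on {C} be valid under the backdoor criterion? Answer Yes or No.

No

Backdoor paths from V to W (paths whose first edge points into V):
  P1: V <- G -> W
  P2: V <- C -> B -> W
Condition 1 (no descendant of V in the set): holds — descendants of V are {W}; none are in {C}.
Condition 2 (every backdoor path blocked by {C}):
  P1: open — no interior node is in the conditioning set.
  P2: blocked at fork node C ∈ conditioning set.
{C} does not satisfy the backdoor criterion.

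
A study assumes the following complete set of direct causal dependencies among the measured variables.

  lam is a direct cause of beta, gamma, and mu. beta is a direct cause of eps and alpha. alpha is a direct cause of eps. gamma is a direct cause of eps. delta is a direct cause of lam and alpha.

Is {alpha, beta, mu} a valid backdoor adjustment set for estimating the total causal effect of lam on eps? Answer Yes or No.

No

Backdoor paths from lam to eps (paths whose first edge points into lam):
  P1: lam <- delta -> alpha <- beta -> eps
  P2: lam <- delta -> alpha -> eps
Condition 1 (no descendant of lam in the set): FAILS — alpha, beta, and mu are descendants of lam.
Condition 2 (every backdoor path blocked by {alpha, beta, mu}):
  P1: blocked at fork node beta ∈ conditioning set.
  P2: blocked at chain node alpha ∈ conditioning set.
{alpha, beta, mu} does not satisfy the backdoor criterion.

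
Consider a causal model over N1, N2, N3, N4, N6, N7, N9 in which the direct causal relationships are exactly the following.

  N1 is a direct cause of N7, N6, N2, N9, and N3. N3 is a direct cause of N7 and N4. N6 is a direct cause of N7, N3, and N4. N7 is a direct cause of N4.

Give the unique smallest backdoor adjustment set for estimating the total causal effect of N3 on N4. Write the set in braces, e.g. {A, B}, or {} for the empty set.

{N1, N6}

Variables eligible for adjustment (non-descendants of N3, excluding N3 and N4): {N1, N2, N6, N9}.
Backdoor paths from N3 to N4:
  P1: N3 <- N1 -> N6 -> N7 -> N4
  P2: N3 <- N1 -> N6 -> N4
  P3: N3 <- N1 -> N7 <- N6 -> N4
  P4: N3 <- N1 -> N7 -> N4
  P5: N3 <- N6 <- N1 -> N7 -> N4
  P6: N3 <- N6 -> N7 -> N4
  P7: N3 <- N6 -> N4
The empty set is not sufficient: P1 (N3 <- N1 -> N6 -> N7 -> N4) has no collider blocking it and no conditioned non-collider, so it is open.
Try {N1, N6}:
  P1: blocked at fork node N1 ∈ conditioning set.
  P2: blocked at fork node N1 ∈ conditioning set.
  P3: blocked at fork node N1 ∈ conditioning set.
  P4: blocked at fork node N1 ∈ conditioning set.
  P5: blocked at chain node N6 ∈ conditioning set.
  P6: blocked at fork node N6 ∈ conditioning set.
  P7: blocked at fork node N6 ∈ conditioning set.
{N1, N6} contains no descendant of N3 and blocks every backdoor path.
Every element of {N1, N6} is needed (dropping N1 leaves P4 open; dropping N6 leaves P6 open), so no proper subset is valid.
Among all size-2 subsets of the eligible variables, only {N1, N6} blocks every backdoor path, so it is the unique smallest valid adjustment set.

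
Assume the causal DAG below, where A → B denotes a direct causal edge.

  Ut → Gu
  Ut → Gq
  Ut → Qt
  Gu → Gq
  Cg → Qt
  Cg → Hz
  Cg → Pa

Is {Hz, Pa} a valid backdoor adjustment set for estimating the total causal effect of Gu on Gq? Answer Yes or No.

No

Backdoor paths from Gu to Gq (paths whose first edge points into Gu):
  P1: Gu <- Ut -> Gq
Condition 1 (no descendant of Gu in the set): holds — descendants of Gu are {Gq}; none are in {Hz, Pa}.
Condition 2 (every backdoor path blocked by {Hz, Pa}):
  P1: open — no interior node is in the conditioning set.
{Hz, Pa} does not satisfy the backdoor criterion.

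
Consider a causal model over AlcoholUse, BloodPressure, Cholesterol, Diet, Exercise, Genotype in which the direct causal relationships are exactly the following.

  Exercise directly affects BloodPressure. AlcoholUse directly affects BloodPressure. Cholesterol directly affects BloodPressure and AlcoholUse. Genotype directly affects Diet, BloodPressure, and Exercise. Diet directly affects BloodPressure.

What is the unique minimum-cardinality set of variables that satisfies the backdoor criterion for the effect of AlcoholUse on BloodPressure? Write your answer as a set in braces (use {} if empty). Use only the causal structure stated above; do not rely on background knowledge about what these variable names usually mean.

{Cholesterol}

Variables eligible for adjustment (non-descendants of AlcoholUse, excluding AlcoholUse and BloodPressure): {Cholesterol, Diet, Exercise, Genotype}.
Backdoor paths from AlcoholUse to BloodPressure:
  P1: AlcoholUse <- Cholesterol -> BloodPressure
The empty set is not sufficient: P1 (AlcoholUse <- Cholesterol -> BloodPressure) has no collider blocking it and no conditioned non-collider, so it is open.
Try {Cholesterol}:
  P1: blocked at fork node Cholesterol ∈ conditioning set.
{Cholesterol} contains no descendant of AlcoholUse and blocks every backdoor path.
No other singleton works — e.g. {Genotype} leaves P1 open — so {Cholesterol} is the unique smallest valid adjustment set.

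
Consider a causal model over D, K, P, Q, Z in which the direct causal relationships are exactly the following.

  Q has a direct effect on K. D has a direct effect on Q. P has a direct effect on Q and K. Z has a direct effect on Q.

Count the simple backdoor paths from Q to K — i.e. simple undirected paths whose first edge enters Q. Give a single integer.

A backdoor path from Q to K is any simple undirected path whose first edge points into Q (i.e. leaves Q via a parent).
Parents of Q: {D, P, Z}.
Enumerating:
  P1: Q <- P -> K
That exhausts the simple backdoor paths. Count: 1.

1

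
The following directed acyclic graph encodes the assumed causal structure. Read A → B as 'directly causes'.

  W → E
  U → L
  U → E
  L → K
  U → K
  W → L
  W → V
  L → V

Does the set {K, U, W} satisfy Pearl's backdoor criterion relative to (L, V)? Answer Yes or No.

Backdoor paths from L to V (paths whose first edge points into L):
  P1: L <- U -> E <- W -> V
  P2: L <- W -> V
Condition 1 (no descendant of L in the set): FAILS — K is a descendant of L.
Condition 2 (every backdoor path blocked by {K, U, W}):
  P1: blocked at fork node U ∈ conditioning set.
  P2: blocked at fork node W ∈ conditioning set.
{K, U, W} does not satisfy the backdoor criterion.

No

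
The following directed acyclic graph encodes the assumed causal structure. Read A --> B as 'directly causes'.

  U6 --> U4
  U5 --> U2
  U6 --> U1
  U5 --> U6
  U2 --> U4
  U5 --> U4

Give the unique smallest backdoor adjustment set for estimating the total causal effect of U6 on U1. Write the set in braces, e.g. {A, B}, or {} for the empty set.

Variables eligible for adjustment (non-descendants of U6, excluding U6 and U1): {U2, U5}.
Backdoor paths from U6 to U1:
  (none)
With no backdoor paths the empty set already satisfies the criterion, and it is trivially minimal.

{}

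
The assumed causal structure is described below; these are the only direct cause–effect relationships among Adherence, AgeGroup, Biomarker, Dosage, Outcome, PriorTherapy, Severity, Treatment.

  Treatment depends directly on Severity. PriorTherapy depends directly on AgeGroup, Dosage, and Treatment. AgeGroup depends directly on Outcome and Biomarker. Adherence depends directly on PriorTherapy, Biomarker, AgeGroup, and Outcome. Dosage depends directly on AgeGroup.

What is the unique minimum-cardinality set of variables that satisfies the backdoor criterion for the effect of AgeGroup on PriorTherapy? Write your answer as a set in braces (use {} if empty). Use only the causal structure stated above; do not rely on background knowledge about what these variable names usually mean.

{}

Variables eligible for adjustment (non-descendants of AgeGroup, excluding AgeGroup and PriorTherapy): {Biomarker, Outcome, Severity, Treatment}.
Backdoor paths from AgeGroup to PriorTherapy:
  P1: AgeGroup <- Outcome -> Adherence <- PriorTherapy
  P2: AgeGroup <- Biomarker -> Adherence <- PriorTherapy
Each backdoor path contains an unconditioned collider, so every path is already blocked with the empty conditioning set:
  P1: blocked at collider Adherence (neither it nor any descendant is in the conditioning set).
  P2: blocked at collider Adherence (neither it nor any descendant is in the conditioning set).
The empty set is therefore the unique smallest valid set.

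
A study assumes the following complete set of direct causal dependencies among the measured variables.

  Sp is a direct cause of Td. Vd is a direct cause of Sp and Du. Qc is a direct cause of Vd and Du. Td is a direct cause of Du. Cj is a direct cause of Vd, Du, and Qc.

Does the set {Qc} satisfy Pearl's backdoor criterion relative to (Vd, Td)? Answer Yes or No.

Yes

Backdoor paths from Vd to Td (paths whose first edge points into Vd):
  P1: Vd <- Cj -> Qc -> Du <- Td
  P2: Vd <- Cj -> Du <- Td
  P3: Vd <- Qc <- Cj -> Du <- Td
  P4: Vd <- Qc -> Du <- Td
Condition 1 (no descendant of Vd in the set): holds — descendants of Vd are {Du, Sp, Td}; none are in {Qc}.
Condition 2 (every backdoor path blocked by {Qc}):
  P1: blocked at chain node Qc ∈ conditioning set.
  P2: blocked at collider Du (neither it nor any descendant is in the conditioning set).
  P3: blocked at chain node Qc ∈ conditioning set.
  P4: blocked at fork node Qc ∈ conditioning set.
{Qc} satisfies the backdoor criterion.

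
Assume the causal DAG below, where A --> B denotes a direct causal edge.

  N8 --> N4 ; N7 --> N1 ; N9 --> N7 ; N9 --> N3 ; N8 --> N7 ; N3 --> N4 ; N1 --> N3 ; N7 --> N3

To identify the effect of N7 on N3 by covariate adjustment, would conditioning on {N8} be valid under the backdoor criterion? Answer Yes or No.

No

Backdoor paths from N7 to N3 (paths whose first edge points into N7):
  P1: N7 <- N9 -> N3
  P2: N7 <- N8 -> N4 <- N3
Condition 1 (no descendant of N7 in the set): holds — descendants of N7 are {N1, N3, N4}; none are in {N8}.
Condition 2 (every backdoor path blocked by {N8}):
  P1: open — no interior node is in the conditioning set.
  P2: blocked at fork node N8 ∈ conditioning set.
{N8} does not satisfy the backdoor criterion.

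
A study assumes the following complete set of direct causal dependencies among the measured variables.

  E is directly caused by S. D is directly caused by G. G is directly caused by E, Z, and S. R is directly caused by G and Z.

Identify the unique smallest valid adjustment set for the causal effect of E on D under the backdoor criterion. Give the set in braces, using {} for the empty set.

{S}

Variables eligible for adjustment (non-descendants of E, excluding E and D): {S, Z}.
Backdoor paths from E to D:
  P1: E <- S -> G -> D
The empty set is not sufficient: P1 (E <- S -> G -> D) has no collider blocking it and no conditioned non-collider, so it is open.
Try {S}:
  P1: blocked at fork node S ∈ conditioning set.
{S} contains no descendant of E and blocks every backdoor path.
No other singleton works — e.g. {Z} leaves P1 open — so {S} is the unique smallest valid adjustment set.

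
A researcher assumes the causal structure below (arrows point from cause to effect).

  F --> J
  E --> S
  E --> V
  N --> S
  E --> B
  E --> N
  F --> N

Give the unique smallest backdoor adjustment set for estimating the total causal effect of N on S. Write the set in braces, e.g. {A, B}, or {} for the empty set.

Variables eligible for adjustment (non-descendants of N, excluding N and S): {B, E, F, J, V}.
Backdoor paths from N to S:
  P1: N <- E -> S
The empty set is not sufficient: P1 (N <- E -> S) has no collider blocking it and no conditioned non-collider, so it is open.
Try {E}:
  P1: blocked at fork node E ∈ conditioning set.
{E} contains no descendant of N and blocks every backdoor path.
No other singleton works — e.g. {V} leaves P1 open — so {E} is the unique smallest valid adjustment set.

{E}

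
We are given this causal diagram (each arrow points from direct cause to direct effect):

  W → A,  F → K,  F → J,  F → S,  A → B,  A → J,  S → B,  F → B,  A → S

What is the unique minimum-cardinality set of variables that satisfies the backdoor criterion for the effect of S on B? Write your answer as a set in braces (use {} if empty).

{A, F}

Variables eligible for adjustment (non-descendants of S, excluding S and B): {A, F, J, K, W}.
Backdoor paths from S to B:
  P1: S <- A -> J <- F -> B
  P2: S <- A -> B
  P3: S <- F -> J <- A -> B
  P4: S <- F -> B
The empty set is not sufficient: P2 (S <- A -> B) has no collider blocking it and no conditioned non-collider, so it is open.
Try {A, F}:
  P1: blocked at fork node A ∈ conditioning set.
  P2: blocked at fork node A ∈ conditioning set.
  P3: blocked at fork node F ∈ conditioning set.
  P4: blocked at fork node F ∈ conditioning set.
{A, F} contains no descendant of S and blocks every backdoor path.
Every element of {A, F} is needed (dropping A leaves P2 open; dropping F leaves P4 open), so no proper subset is valid.
Among all size-2 subsets of the eligible variables, only {A, F} blocks every backdoor path, so it is the unique smallest valid adjustment set.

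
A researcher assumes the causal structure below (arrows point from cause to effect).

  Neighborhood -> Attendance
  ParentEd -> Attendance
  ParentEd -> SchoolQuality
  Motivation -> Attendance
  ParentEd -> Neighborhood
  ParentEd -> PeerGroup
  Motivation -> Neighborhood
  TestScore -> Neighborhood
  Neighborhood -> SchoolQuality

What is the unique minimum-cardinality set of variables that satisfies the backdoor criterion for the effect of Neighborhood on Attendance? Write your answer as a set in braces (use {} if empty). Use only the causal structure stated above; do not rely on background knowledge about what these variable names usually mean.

{Motivation, ParentEd}

Variables eligible for adjustment (non-descendants of Neighborhood, excluding Neighborhood and Attendance): {Motivation, ParentEd, PeerGroup, TestScore}.
Backdoor paths from Neighborhood to Attendance:
  P1: Neighborhood <- ParentEd -> Attendance
  P2: Neighborhood <- Motivation -> Attendance
The empty set is not sufficient: P1 (Neighborhood <- ParentEd -> Attendance) has no collider blocking it and no conditioned non-collider, so it is open.
Try {Motivation, ParentEd}:
  P1: blocked at fork node ParentEd ∈ conditioning set.
  P2: blocked at fork node Motivation ∈ conditioning set.
{Motivation, ParentEd} contains no descendant of Neighborhood and blocks every backdoor path.
Every element of {Motivation, ParentEd} is needed (dropping Motivation leaves P2 open; dropping ParentEd leaves P1 open), so no proper subset is valid.
Among all size-2 subsets of the eligible variables, only {Motivation, ParentEd} blocks every backdoor path, so it is the unique smallest valid adjustment set.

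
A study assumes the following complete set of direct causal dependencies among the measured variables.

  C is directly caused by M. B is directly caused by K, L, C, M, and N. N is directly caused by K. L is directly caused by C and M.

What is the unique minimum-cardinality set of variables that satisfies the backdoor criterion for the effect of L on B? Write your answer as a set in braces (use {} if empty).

Variables eligible for adjustment (non-descendants of L, excluding L and B): {C, K, M, N}.
Backdoor paths from L to B:
  P1: L <- M -> C -> B
  P2: L <- M -> B
  P3: L <- C <- M -> B
  P4: L <- C -> B
The empty set is not sufficient: P1 (L <- M -> C -> B) has no collider blocking it and no conditioned non-collider, so it is open.
Try {C, M}:
  P1: blocked at fork node M ∈ conditioning set.
  P2: blocked at fork node M ∈ conditioning set.
  P3: blocked at chain node C ∈ conditioning set.
  P4: blocked at fork node C ∈ conditioning set.
{C, M} contains no descendant of L and blocks every backdoor path.
Every element of {C, M} is needed (dropping C leaves P4 open; dropping M leaves P2 open), so no proper subset is valid.
Among all size-2 subsets of the eligible variables, only {C, M} blocks every backdoor path, so it is the unique smallest valid adjustment set.

{C, M}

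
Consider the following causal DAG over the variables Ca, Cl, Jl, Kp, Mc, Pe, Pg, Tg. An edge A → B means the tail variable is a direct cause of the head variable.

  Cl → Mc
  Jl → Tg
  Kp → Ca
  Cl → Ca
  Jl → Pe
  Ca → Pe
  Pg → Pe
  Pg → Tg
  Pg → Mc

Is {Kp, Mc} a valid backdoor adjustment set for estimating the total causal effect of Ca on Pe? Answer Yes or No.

No

Backdoor paths from Ca to Pe (paths whose first edge points into Ca):
  P1: Ca <- Cl -> Mc <- Pg -> Tg <- Jl -> Pe
  P2: Ca <- Cl -> Mc <- Pg -> Pe
Condition 1 (no descendant of Ca in the set): holds — descendants of Ca are {Pe}; none are in {Kp, Mc}.
Condition 2 (every backdoor path blocked by {Kp, Mc}):
  P1: blocked at collider Tg (neither it nor any descendant is in the conditioning set).
  P2: open — collider(s) Mc are conditioned on (or have a conditioned descendant) and no non-collider on the path is in the set.
{Kp, Mc} does not satisfy the backdoor criterion.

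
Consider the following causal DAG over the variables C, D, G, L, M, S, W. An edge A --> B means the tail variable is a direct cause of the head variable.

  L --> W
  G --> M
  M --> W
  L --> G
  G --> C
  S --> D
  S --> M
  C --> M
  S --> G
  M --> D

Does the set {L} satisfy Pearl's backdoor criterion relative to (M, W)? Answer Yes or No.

Backdoor paths from M to W (paths whose first edge points into M):
  P1: M <- S -> G <- L -> W
  P2: M <- G <- L -> W
  P3: M <- C <- G <- L -> W
Condition 1 (no descendant of M in the set): holds — descendants of M are {D, W}; none are in {L}.
Condition 2 (every backdoor path blocked by {L}):
  P1: blocked at collider G (neither it nor any descendant is in the conditioning set).
  P2: blocked at fork node L ∈ conditioning set.
  P3: blocked at fork node L ∈ conditioning set.
{L} satisfies the backdoor criterion.

Yes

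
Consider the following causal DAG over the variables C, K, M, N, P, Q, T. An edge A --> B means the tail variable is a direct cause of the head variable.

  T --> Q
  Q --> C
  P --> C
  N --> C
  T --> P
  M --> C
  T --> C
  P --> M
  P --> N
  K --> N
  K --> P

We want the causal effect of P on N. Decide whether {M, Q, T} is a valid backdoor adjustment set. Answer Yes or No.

No

Backdoor paths from P to N (paths whose first edge points into P):
  P1: P <- K -> N
  P2: P <- T -> Q -> C <- N
  P3: P <- T -> C <- N
Condition 1 (no descendant of P in the set): FAILS — M is a descendant of P.
Condition 2 (every backdoor path blocked by {M, Q, T}):
  P1: open — no interior node is in the conditioning set.
  P2: blocked at fork node T ∈ conditioning set.
  P3: blocked at fork node T ∈ conditioning set.
{M, Q, T} does not satisfy the backdoor criterion.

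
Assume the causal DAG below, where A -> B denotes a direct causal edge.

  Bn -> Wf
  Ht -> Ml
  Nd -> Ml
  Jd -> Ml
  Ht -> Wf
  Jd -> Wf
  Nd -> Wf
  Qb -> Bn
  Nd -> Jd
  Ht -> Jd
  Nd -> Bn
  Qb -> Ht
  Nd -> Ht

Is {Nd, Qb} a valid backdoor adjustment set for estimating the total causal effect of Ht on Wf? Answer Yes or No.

Backdoor paths from Ht to Wf (paths whose first edge points into Ht):
  P1: Ht <- Qb -> Bn <- Nd -> Jd -> Wf
  P2: Ht <- Qb -> Bn <- Nd -> Wf
  P3: Ht <- Qb -> Bn <- Nd -> Ml <- Jd -> Wf
  P4: Ht <- Qb -> Bn -> Wf
  P5: Ht <- Nd -> Bn -> Wf
  P6: Ht <- Nd -> Jd -> Wf
  P7: Ht <- Nd -> Wf
  P8: Ht <- Nd -> Ml <- Jd -> Wf
Condition 1 (no descendant of Ht in the set): holds — descendants of Ht are {Jd, Ml, Wf}; none are in {Nd, Qb}.
Condition 2 (every backdoor path blocked by {Nd, Qb}):
  P1: blocked at fork node Qb ∈ conditioning set.
  P2: blocked at fork node Qb ∈ conditioning set.
  P3: blocked at fork node Qb ∈ conditioning set.
  P4: blocked at fork node Qb ∈ conditioning set.
  P5: blocked at fork node Nd ∈ conditioning set.
  P6: blocked at fork node Nd ∈ conditioning set.
  P7: blocked at fork node Nd ∈ conditioning set.
  P8: blocked at fork node Nd ∈ conditioning set.
{Nd, Qb} satisfies the backdoor criterion.

Yes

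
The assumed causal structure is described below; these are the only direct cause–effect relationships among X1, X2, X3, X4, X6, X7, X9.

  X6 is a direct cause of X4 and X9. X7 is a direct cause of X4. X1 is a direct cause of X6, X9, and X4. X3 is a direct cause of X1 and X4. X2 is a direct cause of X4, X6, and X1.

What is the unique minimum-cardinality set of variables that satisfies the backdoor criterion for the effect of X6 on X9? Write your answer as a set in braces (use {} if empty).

Variables eligible for adjustment (non-descendants of X6, excluding X6 and X9): {X1, X2, X3, X7}.
Backdoor paths from X6 to X9:
  P1: X6 <- X2 -> X1 -> X9
  P2: X6 <- X2 -> X4 <- X3 -> X1 -> X9
  P3: X6 <- X2 -> X4 <- X1 -> X9
  P4: X6 <- X1 -> X9
The empty set is not sufficient: P1 (X6 <- X2 -> X1 -> X9) has no collider blocking it and no conditioned non-collider, so it is open.
Try {X1}:
  P1: blocked at chain node X1 ∈ conditioning set.
  P2: blocked at collider X4 (neither it nor any descendant is in the conditioning set).
  P3: blocked at collider X4 (neither it nor any descendant is in the conditioning set).
  P4: blocked at fork node X1 ∈ conditioning set.
{X1} contains no descendant of X6 and blocks every backdoor path.
No other singleton works — e.g. {X3} leaves P1 open — so {X1} is the unique smallest valid adjustment set.

{X1}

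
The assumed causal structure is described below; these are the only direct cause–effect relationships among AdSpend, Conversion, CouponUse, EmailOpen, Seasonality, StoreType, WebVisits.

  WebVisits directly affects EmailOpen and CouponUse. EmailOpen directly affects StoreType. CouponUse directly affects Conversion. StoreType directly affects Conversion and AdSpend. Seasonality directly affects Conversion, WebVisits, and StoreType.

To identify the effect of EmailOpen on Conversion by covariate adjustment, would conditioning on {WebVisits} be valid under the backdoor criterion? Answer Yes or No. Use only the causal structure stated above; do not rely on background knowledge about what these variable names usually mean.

Yes

Backdoor paths from EmailOpen to Conversion (paths whose first edge points into EmailOpen):
  P1: EmailOpen <- WebVisits <- Seasonality -> StoreType -> Conversion
  P2: EmailOpen <- WebVisits <- Seasonality -> Conversion
  P3: EmailOpen <- WebVisits -> CouponUse -> Conversion
Condition 1 (no descendant of EmailOpen in the set): holds — descendants of EmailOpen are {AdSpend, Conversion, StoreType}; none are in {WebVisits}.
Condition 2 (every backdoor path blocked by {WebVisits}):
  P1: blocked at chain node WebVisits ∈ conditioning set.
  P2: blocked at chain node WebVisits ∈ conditioning set.
  P3: blocked at fork node WebVisits ∈ conditioning set.
{WebVisits} satisfies the backdoor criterion.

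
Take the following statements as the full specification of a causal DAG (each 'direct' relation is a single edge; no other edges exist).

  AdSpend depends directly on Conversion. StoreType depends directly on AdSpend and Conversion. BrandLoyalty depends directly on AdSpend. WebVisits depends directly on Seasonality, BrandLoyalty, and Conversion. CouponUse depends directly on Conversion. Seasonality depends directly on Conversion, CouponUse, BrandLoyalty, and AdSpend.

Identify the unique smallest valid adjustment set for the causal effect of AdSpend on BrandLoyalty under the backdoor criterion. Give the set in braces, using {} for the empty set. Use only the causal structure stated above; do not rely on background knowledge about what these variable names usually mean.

{}

Variables eligible for adjustment (non-descendants of AdSpend, excluding AdSpend and BrandLoyalty): {Conversion, CouponUse}.
Backdoor paths from AdSpend to BrandLoyalty:
  P1: AdSpend <- Conversion -> CouponUse -> Seasonality <- BrandLoyalty
  P2: AdSpend <- Conversion -> CouponUse -> Seasonality -> WebVisits <- BrandLoyalty
  P3: AdSpend <- Conversion -> Seasonality <- BrandLoyalty
  P4: AdSpend <- Conversion -> Seasonality -> WebVisits <- BrandLoyalty
  P5: AdSpend <- Conversion -> WebVisits <- BrandLoyalty
  P6: AdSpend <- Conversion -> WebVisits <- Seasonality <- BrandLoyalty
Each backdoor path contains an unconditioned collider, so every path is already blocked with the empty conditioning set:
  P1: blocked at collider Seasonality (neither it nor any descendant is in the conditioning set).
  P2: blocked at collider WebVisits (neither it nor any descendant is in the conditioning set).
  P3: blocked at collider Seasonality (neither it nor any descendant is in the conditioning set).
  P4: blocked at collider WebVisits (neither it nor any descendant is in the conditioning set).
  P5: blocked at collider WebVisits (neither it nor any descendant is in the conditioning set).
  P6: blocked at collider WebVisits (neither it nor any descendant is in the conditioning set).
The empty set is therefore the unique smallest valid set.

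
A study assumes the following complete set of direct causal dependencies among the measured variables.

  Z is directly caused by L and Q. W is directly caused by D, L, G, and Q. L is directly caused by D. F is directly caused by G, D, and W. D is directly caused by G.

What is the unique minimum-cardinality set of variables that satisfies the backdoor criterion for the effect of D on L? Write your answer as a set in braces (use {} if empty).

{}

Variables eligible for adjustment (non-descendants of D, excluding D and L): {G, Q}.
Backdoor paths from D to L:
  P1: D <- G -> W <- L
  P2: D <- G -> W <- Q -> Z <- L
  P3: D <- G -> F <- W <- L
  P4: D <- G -> F <- W <- Q -> Z <- L
Each backdoor path contains an unconditioned collider, so every path is already blocked with the empty conditioning set:
  P1: blocked at collider W (neither it nor any descendant is in the conditioning set).
  P2: blocked at collider W (neither it nor any descendant is in the conditioning set).
  P3: blocked at collider F (neither it nor any descendant is in the conditioning set).
  P4: blocked at collider F (neither it nor any descendant is in the conditioning set).
The empty set is therefore the unique smallest valid set.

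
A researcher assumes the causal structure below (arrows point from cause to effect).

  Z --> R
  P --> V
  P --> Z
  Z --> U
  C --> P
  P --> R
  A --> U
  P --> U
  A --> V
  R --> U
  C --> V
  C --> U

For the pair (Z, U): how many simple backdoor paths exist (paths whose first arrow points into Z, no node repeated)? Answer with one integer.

A backdoor path from Z to U is any simple undirected path whose first edge points into Z (i.e. leaves Z via a parent).
Parents of Z: {P}.
Enumerating:
  P1: Z <- P <- C -> V <- A -> U
  P2: Z <- P <- C -> U
  P3: Z <- P -> V <- A -> U
  P4: Z <- P -> V <- C -> U
  P5: Z <- P -> R -> U
  P6: Z <- P -> U
That exhausts the simple backdoor paths. Count: 6.

6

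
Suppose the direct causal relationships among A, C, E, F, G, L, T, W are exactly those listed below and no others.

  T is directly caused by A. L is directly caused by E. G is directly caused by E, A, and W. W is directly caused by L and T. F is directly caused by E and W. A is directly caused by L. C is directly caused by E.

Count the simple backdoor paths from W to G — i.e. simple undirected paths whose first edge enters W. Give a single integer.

A backdoor path from W to G is any simple undirected path whose first edge points into W (i.e. leaves W via a parent).
Parents of W: {L, T}.
Enumerating:
  P1: W <- L <- E -> G
  P2: W <- L -> A -> G
  P3: W <- T <- A <- L <- E -> G
  P4: W <- T <- A -> G
That exhausts the simple backdoor paths. Count: 4.

4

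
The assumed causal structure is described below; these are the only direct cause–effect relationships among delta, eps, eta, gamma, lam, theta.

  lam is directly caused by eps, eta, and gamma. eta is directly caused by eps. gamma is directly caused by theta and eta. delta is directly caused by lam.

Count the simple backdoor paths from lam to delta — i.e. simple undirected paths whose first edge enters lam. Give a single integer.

A backdoor path from lam to delta is any simple undirected path whose first edge points into lam (i.e. leaves lam via a parent).
Parents of lam: {eps, eta, gamma}.
No simple path from any parent of lam reaches delta without revisiting lam, so there are no backdoor paths.

0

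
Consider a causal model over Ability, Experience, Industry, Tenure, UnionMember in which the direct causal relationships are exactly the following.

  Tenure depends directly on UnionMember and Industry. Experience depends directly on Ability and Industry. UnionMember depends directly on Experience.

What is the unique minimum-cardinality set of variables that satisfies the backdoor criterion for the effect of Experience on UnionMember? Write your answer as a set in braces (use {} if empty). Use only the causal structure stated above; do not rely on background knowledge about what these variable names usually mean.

{}

Variables eligible for adjustment (non-descendants of Experience, excluding Experience and UnionMember): {Ability, Industry}.
Backdoor paths from Experience to UnionMember:
  P1: Experience <- Industry -> Tenure <- UnionMember
Each backdoor path contains an unconditioned collider, so every path is already blocked with the empty conditioning set:
  P1: blocked at collider Tenure (neither it nor any descendant is in the conditioning set).
The empty set is therefore the unique smallest valid set.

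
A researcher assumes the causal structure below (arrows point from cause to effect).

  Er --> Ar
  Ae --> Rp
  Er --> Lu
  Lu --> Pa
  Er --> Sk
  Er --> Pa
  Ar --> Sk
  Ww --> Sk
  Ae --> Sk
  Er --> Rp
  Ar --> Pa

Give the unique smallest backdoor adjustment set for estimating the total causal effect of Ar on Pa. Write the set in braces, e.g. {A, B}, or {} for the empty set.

{Er}

Variables eligible for adjustment (non-descendants of Ar, excluding Ar and Pa): {Ae, Er, Lu, Rp, Ww}.
Backdoor paths from Ar to Pa:
  P1: Ar <- Er -> Lu -> Pa
  P2: Ar <- Er -> Pa
The empty set is not sufficient: P1 (Ar <- Er -> Lu -> Pa) has no collider blocking it and no conditioned non-collider, so it is open.
Try {Er}:
  P1: blocked at fork node Er ∈ conditioning set.
  P2: blocked at fork node Er ∈ conditioning set.
{Er} contains no descendant of Ar and blocks every backdoor path.
No other singleton works — e.g. {Ae} leaves P1 open — so {Er} is the unique smallest valid adjustment set.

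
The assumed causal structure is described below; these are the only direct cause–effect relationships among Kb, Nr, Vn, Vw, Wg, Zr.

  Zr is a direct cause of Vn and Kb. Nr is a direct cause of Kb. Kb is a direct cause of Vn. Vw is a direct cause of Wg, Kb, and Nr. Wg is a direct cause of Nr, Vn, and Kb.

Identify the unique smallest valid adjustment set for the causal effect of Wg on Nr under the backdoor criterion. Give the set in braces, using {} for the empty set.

Variables eligible for adjustment (non-descendants of Wg, excluding Wg and Nr): {Vw, Zr}.
Backdoor paths from Wg to Nr:
  P1: Wg <- Vw -> Nr
  P2: Wg <- Vw -> Kb <- Nr
The empty set is not sufficient: P1 (Wg <- Vw -> Nr) has no collider blocking it and no conditioned non-collider, so it is open.
Try {Vw}:
  P1: blocked at fork node Vw ∈ conditioning set.
  P2: blocked at fork node Vw ∈ conditioning set.
{Vw} contains no descendant of Wg and blocks every backdoor path.
No other singleton works — e.g. {Zr} leaves P1 open — so {Vw} is the unique smallest valid adjustment set.

{Vw}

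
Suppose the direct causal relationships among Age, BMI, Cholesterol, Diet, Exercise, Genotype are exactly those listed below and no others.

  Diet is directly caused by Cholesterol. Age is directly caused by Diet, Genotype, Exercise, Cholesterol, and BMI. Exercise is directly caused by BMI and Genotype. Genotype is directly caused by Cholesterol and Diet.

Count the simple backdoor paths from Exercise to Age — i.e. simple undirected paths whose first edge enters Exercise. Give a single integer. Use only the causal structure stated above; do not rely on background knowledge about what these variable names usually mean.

A backdoor path from Exercise to Age is any simple undirected path whose first edge points into Exercise (i.e. leaves Exercise via a parent).
Parents of Exercise: {BMI, Genotype}.
Enumerating:
  P1: Exercise <- BMI -> Age
  P2: Exercise <- Genotype <- Cholesterol -> Diet -> Age
  P3: Exercise <- Genotype <- Cholesterol -> Age
  P4: Exercise <- Genotype <- Diet <- Cholesterol -> Age
  P5: Exercise <- Genotype <- Diet -> Age
  P6: Exercise <- Genotype -> Age
That exhausts the simple backdoor paths. Count: 6.

6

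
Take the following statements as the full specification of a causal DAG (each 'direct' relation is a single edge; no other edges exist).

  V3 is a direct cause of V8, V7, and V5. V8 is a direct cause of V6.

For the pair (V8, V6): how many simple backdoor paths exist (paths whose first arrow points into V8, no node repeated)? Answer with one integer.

A backdoor path from V8 to V6 is any simple undirected path whose first edge points into V8 (i.e. leaves V8 via a parent).
Parents of V8: {V3}.
No simple path from any parent of V8 reaches V6 without revisiting V8, so there are no backdoor paths.

0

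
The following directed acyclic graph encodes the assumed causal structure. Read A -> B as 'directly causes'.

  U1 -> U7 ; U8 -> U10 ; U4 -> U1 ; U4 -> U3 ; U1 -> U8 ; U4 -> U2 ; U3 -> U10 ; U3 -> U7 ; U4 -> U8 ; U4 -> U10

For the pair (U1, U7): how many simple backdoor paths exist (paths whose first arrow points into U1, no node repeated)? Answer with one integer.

A backdoor path from U1 to U7 is any simple undirected path whose first edge points into U1 (i.e. leaves U1 via a parent).
Parents of U1: {U4}.
Enumerating:
  P1: U1 <- U4 -> U3 -> U7
  P2: U1 <- U4 -> U8 -> U10 <- U3 -> U7
  P3: U1 <- U4 -> U10 <- U3 -> U7
That exhausts the simple backdoor paths. Count: 3.

3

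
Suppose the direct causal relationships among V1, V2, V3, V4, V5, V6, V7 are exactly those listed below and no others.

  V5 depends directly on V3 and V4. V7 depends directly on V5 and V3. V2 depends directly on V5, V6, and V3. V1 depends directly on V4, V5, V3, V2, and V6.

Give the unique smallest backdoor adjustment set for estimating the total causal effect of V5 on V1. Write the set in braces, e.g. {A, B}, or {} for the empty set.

{V3, V4}

Variables eligible for adjustment (non-descendants of V5, excluding V5 and V1): {V3, V4, V6}.
Backdoor paths from V5 to V1:
  P1: V5 <- V3 -> V2 <- V6 -> V1
  P2: V5 <- V3 -> V2 -> V1
  P3: V5 <- V3 -> V1
  P4: V5 <- V4 -> V1
The empty set is not sufficient: P2 (V5 <- V3 -> V2 -> V1) has no collider blocking it and no conditioned non-collider, so it is open.
Try {V3, V4}:
  P1: blocked at fork node V3 ∈ conditioning set.
  P2: blocked at fork node V3 ∈ conditioning set.
  P3: blocked at fork node V3 ∈ conditioning set.
  P4: blocked at fork node V4 ∈ conditioning set.
{V3, V4} contains no descendant of V5 and blocks every backdoor path.
Every element of {V3, V4} is needed (dropping V3 leaves P2 open; dropping V4 leaves P4 open), so no proper subset is valid.
Among all size-2 subsets of the eligible variables, only {V3, V4} blocks every backdoor path, so it is the unique smallest valid adjustment set.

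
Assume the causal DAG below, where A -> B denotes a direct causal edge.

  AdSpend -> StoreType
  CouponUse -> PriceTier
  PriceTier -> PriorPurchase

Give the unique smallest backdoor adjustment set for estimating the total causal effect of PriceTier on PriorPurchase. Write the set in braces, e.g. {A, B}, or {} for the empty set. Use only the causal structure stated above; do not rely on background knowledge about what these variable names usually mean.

Variables eligible for adjustment (non-descendants of PriceTier, excluding PriceTier and PriorPurchase): {AdSpend, CouponUse, StoreType}.
Backdoor paths from PriceTier to PriorPurchase:
  (none)
With no backdoor paths the empty set already satisfies the criterion, and it is trivially minimal.

{}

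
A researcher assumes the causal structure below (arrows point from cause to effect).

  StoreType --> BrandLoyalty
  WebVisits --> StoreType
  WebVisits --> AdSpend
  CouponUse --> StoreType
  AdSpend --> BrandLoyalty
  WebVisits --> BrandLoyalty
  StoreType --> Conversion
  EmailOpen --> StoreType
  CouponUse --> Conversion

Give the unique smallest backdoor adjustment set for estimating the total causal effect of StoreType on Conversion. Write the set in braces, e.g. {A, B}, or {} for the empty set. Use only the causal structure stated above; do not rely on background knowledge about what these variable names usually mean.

{CouponUse}

Variables eligible for adjustment (non-descendants of StoreType, excluding StoreType and Conversion): {AdSpend, CouponUse, EmailOpen, WebVisits}.
Backdoor paths from StoreType to Conversion:
  P1: StoreType <- CouponUse -> Conversion
The empty set is not sufficient: P1 (StoreType <- CouponUse -> Conversion) has no collider blocking it and no conditioned non-collider, so it is open.
Try {CouponUse}:
  P1: blocked at fork node CouponUse ∈ conditioning set.
{CouponUse} contains no descendant of StoreType and blocks every backdoor path.
No other singleton works — e.g. {WebVisits} leaves P1 open — so {CouponUse} is the unique smallest valid adjustment set.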